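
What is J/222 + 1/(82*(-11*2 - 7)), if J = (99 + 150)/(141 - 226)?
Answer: -50916/3739405 ≈ -0.013616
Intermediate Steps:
J = -249/85 (J = 249/(-85) = 249*(-1/85) = -249/85 ≈ -2.9294)
J/222 + 1/(82*(-11*2 - 7)) = -249/85/222 + 1/(82*(-11*2 - 7)) = -249/85*1/222 + 1/(82*(-22 - 7)) = -83/6290 + (1/82)/(-29) = -83/6290 + (1/82)*(-1/29) = -83/6290 - 1/2378 = -50916/3739405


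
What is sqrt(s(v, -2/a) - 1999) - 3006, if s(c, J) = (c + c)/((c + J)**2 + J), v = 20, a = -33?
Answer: -3006 + 7*I*sqrt(78371449747)/43831 ≈ -3006.0 + 44.709*I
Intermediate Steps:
s(c, J) = 2*c/(J + (J + c)**2) (s(c, J) = (2*c)/((J + c)**2 + J) = (2*c)/(J + (J + c)**2) = 2*c/(J + (J + c)**2))
sqrt(s(v, -2/a) - 1999) - 3006 = sqrt(2*20/(-2/(-33) + (-2/(-33) + 20)**2) - 1999) - 3006 = sqrt(2*20/(-2*(-1/33) + (-2*(-1/33) + 20)**2) - 1999) - 3006 = sqrt(2*20/(2/33 + (2/33 + 20)**2) - 1999) - 3006 = sqrt(2*20/(2/33 + (662/33)**2) - 1999) - 3006 = sqrt(2*20/(2/33 + 438244/1089) - 1999) - 3006 = sqrt(2*20/(438310/1089) - 1999) - 3006 = sqrt(2*20*(1089/438310) - 1999) - 3006 = sqrt(4356/43831 - 1999) - 3006 = sqrt(-87613813/43831) - 3006 = 7*I*sqrt(78371449747)/43831 - 3006 = -3006 + 7*I*sqrt(78371449747)/43831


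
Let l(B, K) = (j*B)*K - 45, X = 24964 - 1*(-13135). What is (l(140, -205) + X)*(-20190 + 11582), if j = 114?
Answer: 27836085568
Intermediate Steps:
X = 38099 (X = 24964 + 13135 = 38099)
l(B, K) = -45 + 114*B*K (l(B, K) = (114*B)*K - 45 = 114*B*K - 45 = -45 + 114*B*K)
(l(140, -205) + X)*(-20190 + 11582) = ((-45 + 114*140*(-205)) + 38099)*(-20190 + 11582) = ((-45 - 3271800) + 38099)*(-8608) = (-3271845 + 38099)*(-8608) = -3233746*(-8608) = 27836085568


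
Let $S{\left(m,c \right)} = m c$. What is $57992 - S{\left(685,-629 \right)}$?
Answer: $488857$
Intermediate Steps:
$S{\left(m,c \right)} = c m$
$57992 - S{\left(685,-629 \right)} = 57992 - \left(-629\right) 685 = 57992 - -430865 = 57992 + 430865 = 488857$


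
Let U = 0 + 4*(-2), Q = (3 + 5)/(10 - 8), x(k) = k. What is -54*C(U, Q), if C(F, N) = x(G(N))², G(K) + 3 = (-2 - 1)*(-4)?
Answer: -4374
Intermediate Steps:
G(K) = 9 (G(K) = -3 + (-2 - 1)*(-4) = -3 - 3*(-4) = -3 + 12 = 9)
Q = 4 (Q = 8/2 = 8*(½) = 4)
U = -8 (U = 0 - 8 = -8)
C(F, N) = 81 (C(F, N) = 9² = 81)
-54*C(U, Q) = -54*81 = -4374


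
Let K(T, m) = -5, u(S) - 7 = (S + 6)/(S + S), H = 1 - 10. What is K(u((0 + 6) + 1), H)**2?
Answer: 25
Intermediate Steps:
H = -9
u(S) = 7 + (6 + S)/(2*S) (u(S) = 7 + (S + 6)/(S + S) = 7 + (6 + S)/((2*S)) = 7 + (6 + S)*(1/(2*S)) = 7 + (6 + S)/(2*S))
K(u((0 + 6) + 1), H)**2 = (-5)**2 = 25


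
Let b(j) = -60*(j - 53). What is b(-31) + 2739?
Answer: 7779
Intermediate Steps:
b(j) = 3180 - 60*j (b(j) = -60*(-53 + j) = 3180 - 60*j)
b(-31) + 2739 = (3180 - 60*(-31)) + 2739 = (3180 + 1860) + 2739 = 5040 + 2739 = 7779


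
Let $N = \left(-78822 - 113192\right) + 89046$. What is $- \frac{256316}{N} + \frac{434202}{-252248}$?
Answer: $\frac{1246642927}{1623342004} \approx 0.76795$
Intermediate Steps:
$N = -102968$ ($N = -192014 + 89046 = -102968$)
$- \frac{256316}{N} + \frac{434202}{-252248} = - \frac{256316}{-102968} + \frac{434202}{-252248} = \left(-256316\right) \left(- \frac{1}{102968}\right) + 434202 \left(- \frac{1}{252248}\right) = \frac{64079}{25742} - \frac{217101}{126124} = \frac{1246642927}{1623342004}$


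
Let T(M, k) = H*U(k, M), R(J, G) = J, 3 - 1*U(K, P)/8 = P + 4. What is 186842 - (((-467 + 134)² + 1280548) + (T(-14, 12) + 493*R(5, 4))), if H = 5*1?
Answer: -1207580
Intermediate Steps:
U(K, P) = -8 - 8*P (U(K, P) = 24 - 8*(P + 4) = 24 - 8*(4 + P) = 24 + (-32 - 8*P) = -8 - 8*P)
H = 5
T(M, k) = -40 - 40*M (T(M, k) = 5*(-8 - 8*M) = -40 - 40*M)
186842 - (((-467 + 134)² + 1280548) + (T(-14, 12) + 493*R(5, 4))) = 186842 - (((-467 + 134)² + 1280548) + ((-40 - 40*(-14)) + 493*5)) = 186842 - (((-333)² + 1280548) + ((-40 + 560) + 2465)) = 186842 - ((110889 + 1280548) + (520 + 2465)) = 186842 - (1391437 + 2985) = 186842 - 1*1394422 = 186842 - 1394422 = -1207580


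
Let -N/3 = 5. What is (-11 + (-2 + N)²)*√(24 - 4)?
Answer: 556*√5 ≈ 1243.3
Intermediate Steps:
N = -15 (N = -3*5 = -15)
(-11 + (-2 + N)²)*√(24 - 4) = (-11 + (-2 - 15)²)*√(24 - 4) = (-11 + (-17)²)*√20 = (-11 + 289)*(2*√5) = 278*(2*√5) = 556*√5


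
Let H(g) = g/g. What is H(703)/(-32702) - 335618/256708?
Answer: -1371954568/1049358127 ≈ -1.3074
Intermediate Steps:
H(g) = 1
H(703)/(-32702) - 335618/256708 = 1/(-32702) - 335618/256708 = 1*(-1/32702) - 335618*1/256708 = -1/32702 - 167809/128354 = -1371954568/1049358127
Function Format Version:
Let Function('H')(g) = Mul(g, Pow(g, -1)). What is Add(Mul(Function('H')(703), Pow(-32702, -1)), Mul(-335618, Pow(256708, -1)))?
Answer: Rational(-1371954568, 1049358127) ≈ -1.3074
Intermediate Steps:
Function('H')(g) = 1
Add(Mul(Function('H')(703), Pow(-32702, -1)), Mul(-335618, Pow(256708, -1))) = Add(Mul(1, Pow(-32702, -1)), Mul(-335618, Pow(256708, -1))) = Add(Mul(1, Rational(-1, 32702)), Mul(-335618, Rational(1, 256708))) = Add(Rational(-1, 32702), Rational(-167809, 128354)) = Rational(-1371954568, 1049358127)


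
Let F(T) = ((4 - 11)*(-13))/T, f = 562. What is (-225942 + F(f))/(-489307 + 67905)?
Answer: 126979313/236827924 ≈ 0.53617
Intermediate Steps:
F(T) = 91/T (F(T) = (-7*(-13))/T = 91/T)
(-225942 + F(f))/(-489307 + 67905) = (-225942 + 91/562)/(-489307 + 67905) = (-225942 + 91*(1/562))/(-421402) = (-225942 + 91/562)*(-1/421402) = -126979313/562*(-1/421402) = 126979313/236827924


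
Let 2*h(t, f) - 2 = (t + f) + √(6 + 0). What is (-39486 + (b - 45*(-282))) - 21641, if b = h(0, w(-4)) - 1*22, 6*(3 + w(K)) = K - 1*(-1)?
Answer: -193839/4 + √6/2 ≈ -48459.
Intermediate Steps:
w(K) = -17/6 + K/6 (w(K) = -3 + (K - 1*(-1))/6 = -3 + (K + 1)/6 = -3 + (1 + K)/6 = -3 + (⅙ + K/6) = -17/6 + K/6)
h(t, f) = 1 + f/2 + t/2 + √6/2 (h(t, f) = 1 + ((t + f) + √(6 + 0))/2 = 1 + ((f + t) + √6)/2 = 1 + (f + t + √6)/2 = 1 + (f/2 + t/2 + √6/2) = 1 + f/2 + t/2 + √6/2)
b = -91/4 + √6/2 (b = (1 + (-17/6 + (⅙)*(-4))/2 + (½)*0 + √6/2) - 1*22 = (1 + (-17/6 - ⅔)/2 + 0 + √6/2) - 22 = (1 + (½)*(-7/2) + 0 + √6/2) - 22 = (1 - 7/4 + 0 + √6/2) - 22 = (-¾ + √6/2) - 22 = -91/4 + √6/2 ≈ -21.525)
(-39486 + (b - 45*(-282))) - 21641 = (-39486 + ((-91/4 + √6/2) - 45*(-282))) - 21641 = (-39486 + ((-91/4 + √6/2) + 12690)) - 21641 = (-39486 + (50669/4 + √6/2)) - 21641 = (-107275/4 + √6/2) - 21641 = -193839/4 + √6/2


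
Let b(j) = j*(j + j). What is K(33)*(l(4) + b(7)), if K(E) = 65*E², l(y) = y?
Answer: 7220070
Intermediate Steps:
b(j) = 2*j² (b(j) = j*(2*j) = 2*j²)
K(33)*(l(4) + b(7)) = (65*33²)*(4 + 2*7²) = (65*1089)*(4 + 2*49) = 70785*(4 + 98) = 70785*102 = 7220070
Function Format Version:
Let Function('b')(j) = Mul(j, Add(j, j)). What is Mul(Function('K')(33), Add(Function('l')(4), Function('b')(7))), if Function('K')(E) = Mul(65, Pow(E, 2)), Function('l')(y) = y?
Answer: 7220070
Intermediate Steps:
Function('b')(j) = Mul(2, Pow(j, 2)) (Function('b')(j) = Mul(j, Mul(2, j)) = Mul(2, Pow(j, 2)))
Mul(Function('K')(33), Add(Function('l')(4), Function('b')(7))) = Mul(Mul(65, Pow(33, 2)), Add(4, Mul(2, Pow(7, 2)))) = Mul(Mul(65, 1089), Add(4, Mul(2, 49))) = Mul(70785, Add(4, 98)) = Mul(70785, 102) = 7220070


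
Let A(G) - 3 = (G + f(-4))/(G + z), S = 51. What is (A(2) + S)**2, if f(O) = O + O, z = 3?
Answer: 69696/25 ≈ 2787.8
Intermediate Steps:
f(O) = 2*O
A(G) = 3 + (-8 + G)/(3 + G) (A(G) = 3 + (G + 2*(-4))/(G + 3) = 3 + (G - 8)/(3 + G) = 3 + (-8 + G)/(3 + G))
(A(2) + S)**2 = ((1 + 4*2)/(3 + 2) + 51)**2 = ((1 + 8)/5 + 51)**2 = ((1/5)*9 + 51)**2 = (9/5 + 51)**2 = (264/5)**2 = 69696/25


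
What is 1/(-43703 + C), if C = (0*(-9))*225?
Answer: -1/43703 ≈ -2.2882e-5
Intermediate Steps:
C = 0 (C = 0*225 = 0)
1/(-43703 + C) = 1/(-43703 + 0) = 1/(-43703) = -1/43703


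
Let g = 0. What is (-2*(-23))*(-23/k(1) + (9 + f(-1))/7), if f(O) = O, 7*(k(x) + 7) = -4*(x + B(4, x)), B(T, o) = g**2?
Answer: 71346/371 ≈ 192.31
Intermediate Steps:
B(T, o) = 0 (B(T, o) = 0**2 = 0)
k(x) = -7 - 4*x/7 (k(x) = -7 + (-4*(x + 0))/7 = -7 + (-4*x)/7 = -7 - 4*x/7)
(-2*(-23))*(-23/k(1) + (9 + f(-1))/7) = (-2*(-23))*(-23/(-7 - 4/7*1) + (9 - 1)/7) = 46*(-23/(-7 - 4/7) + 8*(1/7)) = 46*(-23/(-53/7) + 8/7) = 46*(-23*(-7/53) + 8/7) = 46*(161/53 + 8/7) = 46*(1551/371) = 71346/371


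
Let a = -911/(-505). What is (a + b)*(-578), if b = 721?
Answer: -210979248/505 ≈ -4.1778e+5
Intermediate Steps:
a = 911/505 (a = -911*(-1/505) = 911/505 ≈ 1.8040)
(a + b)*(-578) = (911/505 + 721)*(-578) = (365016/505)*(-578) = -210979248/505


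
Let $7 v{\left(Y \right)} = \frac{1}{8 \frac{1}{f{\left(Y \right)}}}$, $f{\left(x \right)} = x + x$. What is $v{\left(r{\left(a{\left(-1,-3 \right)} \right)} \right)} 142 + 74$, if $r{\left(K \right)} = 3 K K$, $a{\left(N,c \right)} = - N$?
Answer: $\frac{1249}{14} \approx 89.214$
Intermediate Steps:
$f{\left(x \right)} = 2 x$
$r{\left(K \right)} = 3 K^{2}$
$v{\left(Y \right)} = \frac{Y}{28}$ ($v{\left(Y \right)} = \frac{1}{7 \frac{8}{2 Y}} = \frac{1}{7 \cdot 8 \frac{1}{2 Y}} = \frac{1}{7 \frac{4}{Y}} = \frac{\frac{1}{4} Y}{7} = \frac{Y}{28}$)
$v{\left(r{\left(a{\left(-1,-3 \right)} \right)} \right)} 142 + 74 = \frac{3 \left(\left(-1\right) \left(-1\right)\right)^{2}}{28} \cdot 142 + 74 = \frac{3 \cdot 1^{2}}{28} \cdot 142 + 74 = \frac{3 \cdot 1}{28} \cdot 142 + 74 = \frac{1}{28} \cdot 3 \cdot 142 + 74 = \frac{3}{28} \cdot 142 + 74 = \frac{213}{14} + 74 = \frac{1249}{14}$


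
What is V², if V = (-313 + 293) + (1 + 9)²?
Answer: 6400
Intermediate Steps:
V = 80 (V = -20 + 10² = -20 + 100 = 80)
V² = 80² = 6400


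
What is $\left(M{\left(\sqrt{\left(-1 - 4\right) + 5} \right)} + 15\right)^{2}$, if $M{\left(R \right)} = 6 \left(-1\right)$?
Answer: $81$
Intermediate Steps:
$M{\left(R \right)} = -6$
$\left(M{\left(\sqrt{\left(-1 - 4\right) + 5} \right)} + 15\right)^{2} = \left(-6 + 15\right)^{2} = 9^{2} = 81$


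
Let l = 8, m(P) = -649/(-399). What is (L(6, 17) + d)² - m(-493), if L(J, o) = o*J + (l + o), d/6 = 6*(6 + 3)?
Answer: 81156350/399 ≈ 2.0340e+5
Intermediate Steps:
m(P) = 649/399 (m(P) = -649*(-1/399) = 649/399)
d = 324 (d = 6*(6*(6 + 3)) = 6*(6*9) = 6*54 = 324)
L(J, o) = 8 + o + J*o (L(J, o) = o*J + (8 + o) = J*o + (8 + o) = 8 + o + J*o)
(L(6, 17) + d)² - m(-493) = ((8 + 17 + 6*17) + 324)² - 1*649/399 = ((8 + 17 + 102) + 324)² - 649/399 = (127 + 324)² - 649/399 = 451² - 649/399 = 203401 - 649/399 = 81156350/399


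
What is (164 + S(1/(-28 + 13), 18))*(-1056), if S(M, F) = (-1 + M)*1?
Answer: -860288/5 ≈ -1.7206e+5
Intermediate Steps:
S(M, F) = -1 + M
(164 + S(1/(-28 + 13), 18))*(-1056) = (164 + (-1 + 1/(-28 + 13)))*(-1056) = (164 + (-1 + 1/(-15)))*(-1056) = (164 + (-1 - 1/15))*(-1056) = (164 - 16/15)*(-1056) = (2444/15)*(-1056) = -860288/5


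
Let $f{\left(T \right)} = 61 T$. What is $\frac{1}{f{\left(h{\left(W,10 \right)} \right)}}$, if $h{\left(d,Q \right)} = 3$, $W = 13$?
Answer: $\frac{1}{183} \approx 0.0054645$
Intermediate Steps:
$\frac{1}{f{\left(h{\left(W,10 \right)} \right)}} = \frac{1}{61 \cdot 3} = \frac{1}{183}$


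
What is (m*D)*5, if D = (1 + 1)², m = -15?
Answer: -300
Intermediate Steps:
D = 4 (D = 2² = 4)
(m*D)*5 = -15*4*5 = -60*5 = -300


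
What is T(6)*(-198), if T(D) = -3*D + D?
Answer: 2376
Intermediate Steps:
T(D) = -2*D
T(6)*(-198) = -2*6*(-198) = -12*(-198) = 2376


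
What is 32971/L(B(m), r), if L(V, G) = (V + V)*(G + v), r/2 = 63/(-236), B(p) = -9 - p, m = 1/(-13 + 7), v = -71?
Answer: 11671734/447373 ≈ 26.089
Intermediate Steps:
m = -⅙ (m = 1/(-6) = -⅙ ≈ -0.16667)
r = -63/118 (r = 2*(63/(-236)) = 2*(63*(-1/236)) = 2*(-63/236) = -63/118 ≈ -0.53390)
L(V, G) = 2*V*(-71 + G) (L(V, G) = (V + V)*(G - 71) = (2*V)*(-71 + G) = 2*V*(-71 + G))
32971/L(B(m), r) = 32971/((2*(-9 - 1*(-⅙))*(-71 - 63/118))) = 32971/((2*(-9 + ⅙)*(-8441/118))) = 32971/((2*(-53/6)*(-8441/118))) = 32971/(447373/354) = 32971*(354/447373) = 11671734/447373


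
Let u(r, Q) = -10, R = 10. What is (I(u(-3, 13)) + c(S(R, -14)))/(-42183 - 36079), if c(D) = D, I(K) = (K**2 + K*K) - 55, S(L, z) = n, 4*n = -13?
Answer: -567/313048 ≈ -0.0018112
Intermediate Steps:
n = -13/4 (n = (1/4)*(-13) = -13/4 ≈ -3.2500)
S(L, z) = -13/4
I(K) = -55 + 2*K**2 (I(K) = (K**2 + K**2) - 55 = 2*K**2 - 55 = -55 + 2*K**2)
(I(u(-3, 13)) + c(S(R, -14)))/(-42183 - 36079) = ((-55 + 2*(-10)**2) - 13/4)/(-42183 - 36079) = ((-55 + 2*100) - 13/4)/(-78262) = ((-55 + 200) - 13/4)*(-1/78262) = (145 - 13/4)*(-1/78262) = (567/4)*(-1/78262) = -567/313048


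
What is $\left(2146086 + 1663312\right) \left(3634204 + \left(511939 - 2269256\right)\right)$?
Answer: $7149809584026$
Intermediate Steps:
$\left(2146086 + 1663312\right) \left(3634204 + \left(511939 - 2269256\right)\right) = 3809398 \left(3634204 - 1757317\right) = 3809398 \cdot 1876887 = 7149809584026$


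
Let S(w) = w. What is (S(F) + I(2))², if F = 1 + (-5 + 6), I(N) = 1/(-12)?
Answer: 529/144 ≈ 3.6736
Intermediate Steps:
I(N) = -1/12
F = 2 (F = 1 + 1 = 2)
(S(F) + I(2))² = (2 - 1/12)² = (23/12)² = 529/144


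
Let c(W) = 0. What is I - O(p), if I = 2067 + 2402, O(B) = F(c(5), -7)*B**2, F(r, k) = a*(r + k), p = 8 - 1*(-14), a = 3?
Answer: 14633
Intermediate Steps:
p = 22 (p = 8 + 14 = 22)
F(r, k) = 3*k + 3*r (F(r, k) = 3*(r + k) = 3*(k + r) = 3*k + 3*r)
O(B) = -21*B**2 (O(B) = (3*(-7) + 3*0)*B**2 = (-21 + 0)*B**2 = -21*B**2)
I = 4469
I - O(p) = 4469 - (-21)*22**2 = 4469 - (-21)*484 = 4469 - 1*(-10164) = 4469 + 10164 = 14633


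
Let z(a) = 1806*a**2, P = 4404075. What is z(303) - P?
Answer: 161402979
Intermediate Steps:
z(303) - P = 1806*303**2 - 1*4404075 = 1806*91809 - 4404075 = 165807054 - 4404075 = 161402979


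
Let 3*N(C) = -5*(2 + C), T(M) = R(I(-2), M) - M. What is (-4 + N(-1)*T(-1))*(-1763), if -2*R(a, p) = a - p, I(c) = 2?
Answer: 33497/6 ≈ 5582.8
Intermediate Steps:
R(a, p) = p/2 - a/2 (R(a, p) = -(a - p)/2 = p/2 - a/2)
T(M) = -1 - M/2 (T(M) = (M/2 - ½*2) - M = (M/2 - 1) - M = (-1 + M/2) - M = -1 - M/2)
N(C) = -10/3 - 5*C/3 (N(C) = (-5*(2 + C))/3 = (-10 - 5*C)/3 = -10/3 - 5*C/3)
(-4 + N(-1)*T(-1))*(-1763) = (-4 + (-10/3 - 5/3*(-1))*(-1 - ½*(-1)))*(-1763) = (-4 + (-10/3 + 5/3)*(-1 + ½))*(-1763) = (-4 - 5/3*(-½))*(-1763) = (-4 + ⅚)*(-1763) = -19/6*(-1763) = 33497/6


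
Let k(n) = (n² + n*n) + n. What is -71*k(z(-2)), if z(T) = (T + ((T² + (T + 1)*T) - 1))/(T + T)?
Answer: -213/8 ≈ -26.625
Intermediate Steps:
z(T) = (-1 + T + T² + T*(1 + T))/(2*T) (z(T) = (T + ((T² + (1 + T)*T) - 1))/((2*T)) = (T + ((T² + T*(1 + T)) - 1))*(1/(2*T)) = (T + (-1 + T² + T*(1 + T)))*(1/(2*T)) = (-1 + T + T² + T*(1 + T))*(1/(2*T)) = (-1 + T + T² + T*(1 + T))/(2*T))
k(n) = n + 2*n² (k(n) = (n² + n²) + n = 2*n² + n = n + 2*n²)
-71*k(z(-2)) = -71*(1 - 2 - ½/(-2))*(1 + 2*(1 - 2 - ½/(-2))) = -71*(1 - 2 - ½*(-½))*(1 + 2*(1 - 2 - ½*(-½))) = -71*(1 - 2 + ¼)*(1 + 2*(1 - 2 + ¼)) = -(-213)*(1 + 2*(-¾))/4 = -(-213)*(1 - 3/2)/4 = -(-213)*(-1)/(4*2) = -71*3/8 = -213/8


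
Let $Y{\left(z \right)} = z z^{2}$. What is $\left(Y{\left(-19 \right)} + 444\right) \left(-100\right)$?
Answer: $641500$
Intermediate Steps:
$Y{\left(z \right)} = z^{3}$
$\left(Y{\left(-19 \right)} + 444\right) \left(-100\right) = \left(\left(-19\right)^{3} + 444\right) \left(-100\right) = \left(-6859 + 444\right) \left(-100\right) = \left(-6415\right) \left(-100\right) = 641500$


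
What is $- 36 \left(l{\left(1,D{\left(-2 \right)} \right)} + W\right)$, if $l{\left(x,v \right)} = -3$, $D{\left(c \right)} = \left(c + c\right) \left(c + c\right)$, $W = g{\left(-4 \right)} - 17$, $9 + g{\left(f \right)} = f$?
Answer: $1188$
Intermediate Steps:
$g{\left(f \right)} = -9 + f$
$W = -30$ ($W = \left(-9 - 4\right) - 17 = -13 - 17 = -30$)
$D{\left(c \right)} = 4 c^{2}$ ($D{\left(c \right)} = 2 c 2 c = 4 c^{2}$)
$- 36 \left(l{\left(1,D{\left(-2 \right)} \right)} + W\right) = - 36 \left(-3 - 30\right) = \left(-36\right) \left(-33\right) = 1188$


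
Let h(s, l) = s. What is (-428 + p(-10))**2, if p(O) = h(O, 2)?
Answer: 191844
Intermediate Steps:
p(O) = O
(-428 + p(-10))**2 = (-428 - 10)**2 = (-438)**2 = 191844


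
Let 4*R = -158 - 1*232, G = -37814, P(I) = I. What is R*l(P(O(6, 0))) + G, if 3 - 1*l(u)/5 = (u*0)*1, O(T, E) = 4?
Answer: -78553/2 ≈ -39277.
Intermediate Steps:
l(u) = 15 (l(u) = 15 - 5*u*0 = 15 - 0 = 15 - 5*0 = 15 + 0 = 15)
R = -195/2 (R = (-158 - 1*232)/4 = (-158 - 232)/4 = (1/4)*(-390) = -195/2 ≈ -97.500)
R*l(P(O(6, 0))) + G = -195/2*15 - 37814 = -2925/2 - 37814 = -78553/2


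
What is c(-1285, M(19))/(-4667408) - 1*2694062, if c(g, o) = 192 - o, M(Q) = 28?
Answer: -3143571632865/1166852 ≈ -2.6941e+6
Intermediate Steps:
c(-1285, M(19))/(-4667408) - 1*2694062 = (192 - 1*28)/(-4667408) - 1*2694062 = (192 - 28)*(-1/4667408) - 2694062 = 164*(-1/4667408) - 2694062 = -41/1166852 - 2694062 = -3143571632865/1166852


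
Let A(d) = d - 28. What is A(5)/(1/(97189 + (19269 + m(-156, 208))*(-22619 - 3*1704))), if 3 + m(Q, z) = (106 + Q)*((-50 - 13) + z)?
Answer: 7661725661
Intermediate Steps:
A(d) = -28 + d
m(Q, z) = -3 + (-63 + z)*(106 + Q) (m(Q, z) = -3 + (106 + Q)*((-50 - 13) + z) = -3 + (106 + Q)*(-63 + z) = -3 + (-63 + z)*(106 + Q))
A(5)/(1/(97189 + (19269 + m(-156, 208))*(-22619 - 3*1704))) = (-28 + 5)/(1/(97189 + (19269 + (-6681 - 63*(-156) + 106*208 - 156*208))*(-22619 - 3*1704))) = -(2235347 + 23*(-22619 - 5112)*(19269 + (-6681 + 9828 + 22048 - 32448))) = -23/(1/(97189 + (19269 - 7253)*(-27731))) = -23/(1/(97189 + 12016*(-27731))) = -23/(1/(97189 - 333215696)) = -23/(1/(-333118507)) = -23/(-1/333118507) = -23*(-333118507) = 7661725661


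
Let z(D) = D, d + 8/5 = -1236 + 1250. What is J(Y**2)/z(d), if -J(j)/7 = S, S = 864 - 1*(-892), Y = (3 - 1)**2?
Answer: -30730/31 ≈ -991.29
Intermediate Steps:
d = 62/5 (d = -8/5 + (-1236 + 1250) = -8/5 + 14 = 62/5 ≈ 12.400)
Y = 4 (Y = 2**2 = 4)
S = 1756 (S = 864 + 892 = 1756)
J(j) = -12292 (J(j) = -7*1756 = -12292)
J(Y**2)/z(d) = -12292/62/5 = -12292*5/62 = -30730/31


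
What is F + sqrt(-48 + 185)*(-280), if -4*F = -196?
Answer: 49 - 280*sqrt(137) ≈ -3228.3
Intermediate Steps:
F = 49 (F = -1/4*(-196) = 49)
F + sqrt(-48 + 185)*(-280) = 49 + sqrt(-48 + 185)*(-280) = 49 + sqrt(137)*(-280) = 49 - 280*sqrt(137)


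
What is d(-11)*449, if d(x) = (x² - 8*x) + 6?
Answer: 96535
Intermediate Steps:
d(x) = 6 + x² - 8*x
d(-11)*449 = (6 + (-11)² - 8*(-11))*449 = (6 + 121 + 88)*449 = 215*449 = 96535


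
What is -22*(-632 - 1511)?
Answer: 47146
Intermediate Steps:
-22*(-632 - 1511) = -22*(-2143) = 47146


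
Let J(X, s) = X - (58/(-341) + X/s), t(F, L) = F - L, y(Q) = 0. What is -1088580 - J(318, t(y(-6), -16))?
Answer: -2970459989/2728 ≈ -1.0889e+6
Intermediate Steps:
J(X, s) = 58/341 + X - X/s (J(X, s) = X - (58*(-1/341) + X/s) = X - (-58/341 + X/s) = X + (58/341 - X/s) = 58/341 + X - X/s)
-1088580 - J(318, t(y(-6), -16)) = -1088580 - (58/341 + 318 - 1*318/(0 - 1*(-16))) = -1088580 - (58/341 + 318 - 1*318/(0 + 16)) = -1088580 - (58/341 + 318 - 1*318/16) = -1088580 - (58/341 + 318 - 1*318*1/16) = -1088580 - (58/341 + 318 - 159/8) = -1088580 - 1*813749/2728 = -1088580 - 813749/2728 = -2970459989/2728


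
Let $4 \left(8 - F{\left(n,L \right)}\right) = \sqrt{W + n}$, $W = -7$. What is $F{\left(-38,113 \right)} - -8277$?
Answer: $8285 - \frac{3 i \sqrt{5}}{4} \approx 8285.0 - 1.6771 i$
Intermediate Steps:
$F{\left(n,L \right)} = 8 - \frac{\sqrt{-7 + n}}{4}$
$F{\left(-38,113 \right)} - -8277 = \left(8 - \frac{\sqrt{-7 - 38}}{4}\right) - -8277 = \left(8 - \frac{\sqrt{-45}}{4}\right) + 8277 = \left(8 - \frac{3 i \sqrt{5}}{4}\right) + 8277 = 8285 - \frac{3 i \sqrt{5}}{4}$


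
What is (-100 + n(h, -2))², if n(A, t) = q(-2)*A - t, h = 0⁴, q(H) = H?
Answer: 9604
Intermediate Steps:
h = 0
n(A, t) = -t - 2*A (n(A, t) = -2*A - t = -t - 2*A)
(-100 + n(h, -2))² = (-100 + (-1*(-2) - 2*0))² = (-100 + (2 + 0))² = (-100 + 2)² = (-98)² = 9604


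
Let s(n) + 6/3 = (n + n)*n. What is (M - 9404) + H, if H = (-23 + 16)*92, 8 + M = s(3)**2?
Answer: -9800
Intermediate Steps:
s(n) = -2 + 2*n**2 (s(n) = -2 + (n + n)*n = -2 + (2*n)*n = -2 + 2*n**2)
M = 248 (M = -8 + (-2 + 2*3**2)**2 = -8 + (-2 + 2*9)**2 = -8 + (-2 + 18)**2 = -8 + 16**2 = -8 + 256 = 248)
H = -644 (H = -7*92 = -644)
(M - 9404) + H = (248 - 9404) - 644 = -9156 - 644 = -9800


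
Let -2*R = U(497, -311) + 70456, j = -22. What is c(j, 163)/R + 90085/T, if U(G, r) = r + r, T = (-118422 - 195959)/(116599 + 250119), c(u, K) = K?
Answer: -1153510766638613/10977241377 ≈ -1.0508e+5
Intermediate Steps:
T = -314381/366718 ≈ -0.85728
U(G, r) = 2*r
R = -34917 (R = -(2*(-311) + 70456)/2 = -(-622 + 70456)/2 = -½*69834 = -34917)
c(j, 163)/R + 90085/T = 163/(-34917) + 90085/(-314381/366718) = 163*(-1/34917) + 90085*(-366718/314381) = -163/34917 - 33035791030/314381 = -1153510766638613/10977241377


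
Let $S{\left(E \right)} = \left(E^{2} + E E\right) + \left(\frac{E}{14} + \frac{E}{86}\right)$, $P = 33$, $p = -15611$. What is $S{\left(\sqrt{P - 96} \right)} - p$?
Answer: $15485 + \frac{75 i \sqrt{7}}{301} \approx 15485.0 + 0.65924 i$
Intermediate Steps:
$S{\left(E \right)} = 2 E^{2} + \frac{25 E}{301}$ ($S{\left(E \right)} = \left(E^{2} + E^{2}\right) + \left(E \frac{1}{14} + E \frac{1}{86}\right) = 2 E^{2} + \left(\frac{E}{14} + \frac{E}{86}\right) = 2 E^{2} + \frac{25 E}{301}$)
$S{\left(\sqrt{P - 96} \right)} - p = \frac{\sqrt{33 - 96} \left(25 + 602 \sqrt{33 - 96}\right)}{301} - -15611 = \frac{\sqrt{-63} \left(25 + 602 \sqrt{-63}\right)}{301} + 15611 = \frac{3 i \sqrt{7} \left(25 + 602 \cdot 3 i \sqrt{7}\right)}{301} + 15611 = \frac{3 i \sqrt{7} \left(25 + 1806 i \sqrt{7}\right)}{301} + 15611 = 15611 + \frac{3 i \sqrt{7} \left(25 + 1806 i \sqrt{7}\right)}{301}$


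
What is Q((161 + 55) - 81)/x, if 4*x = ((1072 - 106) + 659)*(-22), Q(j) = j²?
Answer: -1458/715 ≈ -2.0392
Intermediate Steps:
x = -17875/2 (x = (((1072 - 106) + 659)*(-22))/4 = ((966 + 659)*(-22))/4 = (1625*(-22))/4 = (¼)*(-35750) = -17875/2 ≈ -8937.5)
Q((161 + 55) - 81)/x = ((161 + 55) - 81)²/(-17875/2) = (216 - 81)²*(-2/17875) = 135²*(-2/17875) = 18225*(-2/17875) = -1458/715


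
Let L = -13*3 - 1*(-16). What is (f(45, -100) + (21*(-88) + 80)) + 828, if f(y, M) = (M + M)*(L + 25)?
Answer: -1340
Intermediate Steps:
L = -23 (L = -39 + 16 = -23)
f(y, M) = 4*M (f(y, M) = (M + M)*(-23 + 25) = (2*M)*2 = 4*M)
(f(45, -100) + (21*(-88) + 80)) + 828 = (4*(-100) + (21*(-88) + 80)) + 828 = (-400 + (-1848 + 80)) + 828 = (-400 - 1768) + 828 = -2168 + 828 = -1340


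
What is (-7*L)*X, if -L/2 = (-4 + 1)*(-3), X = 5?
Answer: 630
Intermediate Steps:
L = -18 (L = -2*(-4 + 1)*(-3) = -(-6)*(-3) = -2*9 = -18)
(-7*L)*X = -7*(-18)*5 = 126*5 = 630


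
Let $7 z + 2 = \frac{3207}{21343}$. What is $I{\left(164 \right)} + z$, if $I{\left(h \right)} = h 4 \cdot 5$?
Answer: $\frac{489995801}{149401} \approx 3279.7$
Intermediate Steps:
$z = - \frac{39479}{149401}$ ($z = - \frac{2}{7} + \frac{3207 \cdot \frac{1}{21343}}{7} = - \frac{2}{7} + \frac{1}{7} \cdot \frac{3207}{21343} = - \frac{2}{7} + \frac{3207}{149401} = - \frac{39479}{149401} \approx -0.26425$)
$I{\left(h \right)} = 20 h$ ($I{\left(h \right)} = 4 h 5 = 20 h$)
$I{\left(164 \right)} + z = 20 \cdot 164 - \frac{39479}{149401} = 3280 - \frac{39479}{149401} = \frac{489995801}{149401}$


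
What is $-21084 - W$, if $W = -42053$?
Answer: $20969$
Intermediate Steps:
$-21084 - W = -21084 - -42053 = -21084 + 42053 = 20969$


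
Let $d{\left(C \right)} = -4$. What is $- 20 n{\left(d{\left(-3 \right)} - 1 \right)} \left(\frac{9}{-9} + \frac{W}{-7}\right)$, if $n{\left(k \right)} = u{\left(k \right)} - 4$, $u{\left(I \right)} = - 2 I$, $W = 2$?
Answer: $\frac{1080}{7} \approx 154.29$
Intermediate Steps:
$n{\left(k \right)} = -4 - 2 k$ ($n{\left(k \right)} = - 2 k - 4 = -4 - 2 k$)
$- 20 n{\left(d{\left(-3 \right)} - 1 \right)} \left(\frac{9}{-9} + \frac{W}{-7}\right) = - 20 \left(-4 - 2 \left(-4 - 1\right)\right) \left(\frac{9}{-9} + \frac{2}{-7}\right) = - 20 \left(-4 - -10\right) \left(9 \left(- \frac{1}{9}\right) + 2 \left(- \frac{1}{7}\right)\right) = - 20 \left(-4 + 10\right) \left(-1 - \frac{2}{7}\right) = \left(-20\right) 6 \left(- \frac{9}{7}\right) = \left(-120\right) \left(- \frac{9}{7}\right) = \frac{1080}{7}$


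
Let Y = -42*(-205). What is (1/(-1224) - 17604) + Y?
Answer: -11008657/1224 ≈ -8994.0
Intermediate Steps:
Y = 8610
(1/(-1224) - 17604) + Y = (1/(-1224) - 17604) + 8610 = (-1/1224 - 17604) + 8610 = -21547297/1224 + 8610 = -11008657/1224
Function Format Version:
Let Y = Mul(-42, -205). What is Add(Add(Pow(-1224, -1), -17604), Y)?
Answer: Rational(-11008657, 1224) ≈ -8994.0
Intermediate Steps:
Y = 8610
Add(Add(Pow(-1224, -1), -17604), Y) = Add(Add(Pow(-1224, -1), -17604), 8610) = Add(Add(Rational(-1, 1224), -17604), 8610) = Add(Rational(-21547297, 1224), 8610) = Rational(-11008657, 1224)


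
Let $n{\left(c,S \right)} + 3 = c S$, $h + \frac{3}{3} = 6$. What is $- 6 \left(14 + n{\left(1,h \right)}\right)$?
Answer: $-96$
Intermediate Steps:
$h = 5$ ($h = -1 + 6 = 5$)
$n{\left(c,S \right)} = -3 + S c$ ($n{\left(c,S \right)} = -3 + c S = -3 + S c$)
$- 6 \left(14 + n{\left(1,h \right)}\right) = - 6 \left(14 + \left(-3 + 5 \cdot 1\right)\right) = - 6 \left(14 + \left(-3 + 5\right)\right) = - 6 \left(14 + 2\right) = \left(-6\right) 16 = -96$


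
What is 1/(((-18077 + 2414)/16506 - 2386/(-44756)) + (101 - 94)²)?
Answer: 30780939/1480698098 ≈ 0.020788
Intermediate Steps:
1/(((-18077 + 2414)/16506 - 2386/(-44756)) + (101 - 94)²) = 1/((-15663*1/16506 - 2386*(-1/44756)) + 7²) = 1/((-5221/5502 + 1193/22378) + 49) = 1/(-27567913/30780939 + 49) = 1/(1480698098/30780939) = 30780939/1480698098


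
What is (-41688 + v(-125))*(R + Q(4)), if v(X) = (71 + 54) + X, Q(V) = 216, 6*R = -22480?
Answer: 147186432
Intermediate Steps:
R = -11240/3 (R = (⅙)*(-22480) = -11240/3 ≈ -3746.7)
v(X) = 125 + X
(-41688 + v(-125))*(R + Q(4)) = (-41688 + (125 - 125))*(-11240/3 + 216) = (-41688 + 0)*(-10592/3) = -41688*(-10592/3) = 147186432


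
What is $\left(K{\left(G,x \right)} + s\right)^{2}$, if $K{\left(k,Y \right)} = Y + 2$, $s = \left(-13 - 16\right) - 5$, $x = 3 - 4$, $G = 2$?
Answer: $1089$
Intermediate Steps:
$x = -1$ ($x = 3 - 4 = -1$)
$s = -34$ ($s = -29 - 5 = -34$)
$K{\left(k,Y \right)} = 2 + Y$
$\left(K{\left(G,x \right)} + s\right)^{2} = \left(\left(2 - 1\right) - 34\right)^{2} = \left(1 - 34\right)^{2} = \left(-33\right)^{2} = 1089$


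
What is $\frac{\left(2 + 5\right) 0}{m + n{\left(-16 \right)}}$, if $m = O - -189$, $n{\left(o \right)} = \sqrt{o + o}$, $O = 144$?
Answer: $0$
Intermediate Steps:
$n{\left(o \right)} = \sqrt{2} \sqrt{o}$ ($n{\left(o \right)} = \sqrt{2 o} = \sqrt{2} \sqrt{o}$)
$m = 333$ ($m = 144 - -189 = 144 + 189 = 333$)
$\frac{\left(2 + 5\right) 0}{m + n{\left(-16 \right)}} = \frac{\left(2 + 5\right) 0}{333 + \sqrt{2} \sqrt{-16}} = \frac{7 \cdot 0}{333 + \sqrt{2} \cdot 4 i} = \frac{1}{333 + 4 i \sqrt{2}} \cdot 0 = 0$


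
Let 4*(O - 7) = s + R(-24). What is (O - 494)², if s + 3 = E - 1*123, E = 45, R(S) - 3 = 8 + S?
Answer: 1042441/4 ≈ 2.6061e+5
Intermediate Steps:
R(S) = 11 + S (R(S) = 3 + (8 + S) = 11 + S)
s = -81 (s = -3 + (45 - 1*123) = -3 + (45 - 123) = -3 - 78 = -81)
O = -33/2 (O = 7 + (-81 + (11 - 24))/4 = 7 + (-81 - 13)/4 = 7 + (¼)*(-94) = 7 - 47/2 = -33/2 ≈ -16.500)
(O - 494)² = (-33/2 - 494)² = (-1021/2)² = 1042441/4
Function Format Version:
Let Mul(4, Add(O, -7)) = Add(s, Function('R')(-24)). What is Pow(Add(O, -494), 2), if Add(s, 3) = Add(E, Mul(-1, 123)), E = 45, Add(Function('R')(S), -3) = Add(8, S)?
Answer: Rational(1042441, 4) ≈ 2.6061e+5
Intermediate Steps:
Function('R')(S) = Add(11, S) (Function('R')(S) = Add(3, Add(8, S)) = Add(11, S))
s = -81 (s = Add(-3, Add(45, Mul(-1, 123))) = Add(-3, Add(45, -123)) = Add(-3, -78) = -81)
O = Rational(-33, 2) (O = Add(7, Mul(Rational(1, 4), Add(-81, Add(11, -24)))) = Add(7, Mul(Rational(1, 4), Add(-81, -13))) = Add(7, Mul(Rational(1, 4), -94)) = Add(7, Rational(-47, 2)) = Rational(-33, 2) ≈ -16.500)
Pow(Add(O, -494), 2) = Pow(Add(Rational(-33, 2), -494), 2) = Pow(Rational(-1021, 2), 2) = Rational(1042441, 4)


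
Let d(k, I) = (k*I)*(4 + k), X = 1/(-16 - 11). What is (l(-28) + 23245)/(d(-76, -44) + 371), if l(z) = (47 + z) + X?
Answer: -628127/6490719 ≈ -0.096773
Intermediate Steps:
X = -1/27 (X = 1/(-27) = -1/27 ≈ -0.037037)
d(k, I) = I*k*(4 + k) (d(k, I) = (I*k)*(4 + k) = I*k*(4 + k))
l(z) = 1268/27 + z (l(z) = (47 + z) - 1/27 = 1268/27 + z)
(l(-28) + 23245)/(d(-76, -44) + 371) = ((1268/27 - 28) + 23245)/(-44*(-76)*(4 - 76) + 371) = (512/27 + 23245)/(-44*(-76)*(-72) + 371) = 628127/(27*(-240768 + 371)) = (628127/27)/(-240397) = (628127/27)*(-1/240397) = -628127/6490719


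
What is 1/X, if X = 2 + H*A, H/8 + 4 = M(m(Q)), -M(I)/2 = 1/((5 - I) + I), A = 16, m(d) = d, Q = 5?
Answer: -5/2806 ≈ -0.0017819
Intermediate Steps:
M(I) = -⅖ (M(I) = -2/((5 - I) + I) = -2/5 = -2*⅕ = -⅖)
H = -176/5 (H = -32 + 8*(-⅖) = -32 - 16/5 = -176/5 ≈ -35.200)
X = -2806/5 (X = 2 - 176/5*16 = 2 - 2816/5 = -2806/5 ≈ -561.20)
1/X = 1/(-2806/5) = -5/2806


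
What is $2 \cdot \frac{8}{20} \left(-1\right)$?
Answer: $- \frac{4}{5} \approx -0.8$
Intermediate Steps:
$2 \cdot \frac{8}{20} \left(-1\right) = 2 \cdot 8 \cdot \frac{1}{20} \left(-1\right) = 2 \cdot \frac{2}{5} \left(-1\right) = \frac{4}{5} \left(-1\right) = - \frac{4}{5}$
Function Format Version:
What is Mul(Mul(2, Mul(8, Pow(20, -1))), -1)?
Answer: Rational(-4, 5) ≈ -0.80000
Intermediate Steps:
Mul(Mul(2, Mul(8, Pow(20, -1))), -1) = Mul(Mul(2, Mul(8, Rational(1, 20))), -1) = Mul(Mul(2, Rational(2, 5)), -1) = Mul(Rational(4, 5), -1) = Rational(-4, 5)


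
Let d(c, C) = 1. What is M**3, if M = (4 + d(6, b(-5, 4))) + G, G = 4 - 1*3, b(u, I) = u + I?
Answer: 216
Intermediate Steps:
b(u, I) = I + u
G = 1 (G = 4 - 3 = 1)
M = 6 (M = (4 + 1) + 1 = 5 + 1 = 6)
M**3 = 6**3 = 216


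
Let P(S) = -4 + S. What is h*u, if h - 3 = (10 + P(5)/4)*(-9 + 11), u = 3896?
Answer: 91556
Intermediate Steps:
h = 47/2 (h = 3 + (10 + (-4 + 5)/4)*(-9 + 11) = 3 + (10 + 1*(¼))*2 = 3 + (10 + ¼)*2 = 3 + (41/4)*2 = 3 + 41/2 = 47/2 ≈ 23.500)
h*u = (47/2)*3896 = 91556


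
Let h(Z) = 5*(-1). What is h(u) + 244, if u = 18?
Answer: 239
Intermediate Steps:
h(Z) = -5
h(u) + 244 = -5 + 244 = 239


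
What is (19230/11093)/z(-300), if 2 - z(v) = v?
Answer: 9615/1675043 ≈ 0.0057402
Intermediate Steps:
z(v) = 2 - v
(19230/11093)/z(-300) = (19230/11093)/(2 - 1*(-300)) = (19230*(1/11093))/(2 + 300) = (19230/11093)/302 = (19230/11093)*(1/302) = 9615/1675043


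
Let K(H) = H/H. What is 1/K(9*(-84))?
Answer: 1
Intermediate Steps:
K(H) = 1
1/K(9*(-84)) = 1/1 = 1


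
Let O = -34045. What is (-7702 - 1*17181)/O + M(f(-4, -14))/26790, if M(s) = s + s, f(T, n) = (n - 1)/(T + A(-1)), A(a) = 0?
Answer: 88916121/121608740 ≈ 0.73117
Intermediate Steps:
f(T, n) = (-1 + n)/T (f(T, n) = (n - 1)/(T + 0) = (-1 + n)/T)
M(s) = 2*s
(-7702 - 1*17181)/O + M(f(-4, -14))/26790 = (-7702 - 1*17181)/(-34045) + (2*((-1 - 14)/(-4)))/26790 = (-7702 - 17181)*(-1/34045) + (2*(-1/4*(-15)))*(1/26790) = -24883*(-1/34045) + (2*(15/4))*(1/26790) = 24883/34045 + (15/2)*(1/26790) = 24883/34045 + 1/3572 = 88916121/121608740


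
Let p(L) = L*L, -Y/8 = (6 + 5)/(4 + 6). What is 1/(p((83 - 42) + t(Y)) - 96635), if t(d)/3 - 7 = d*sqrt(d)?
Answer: 125*I/(-12365531*I + 163680*sqrt(55)) ≈ -1.0012e-5 + 9.8287e-7*I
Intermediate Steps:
Y = -44/5 (Y = -8*(6 + 5)/(4 + 6) = -88/10 = -8*11/10 = -44/5 ≈ -8.8000)
t(d) = 21 + 3*d**(3/2) (t(d) = 21 + 3*(d*sqrt(d)) = 21 + 3*d**(3/2))
p(L) = L**2
1/(p((83 - 42) + t(Y)) - 96635) = 1/(((83 - 42) + (21 + 3*(-44/5)**(3/2)))**2 - 96635) = 1/((41 + (21 + 3*(-88*I*sqrt(55)/25)))**2 - 96635) = 1/((41 + (21 - 264*I*sqrt(55)/25))**2 - 96635) = 1/((62 - 264*I*sqrt(55)/25)**2 - 96635) = 1/(-96635 + (62 - 264*I*sqrt(55)/25)**2)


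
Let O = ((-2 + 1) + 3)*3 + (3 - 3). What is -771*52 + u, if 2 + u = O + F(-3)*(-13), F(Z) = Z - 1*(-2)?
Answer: -40075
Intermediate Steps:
F(Z) = 2 + Z (F(Z) = Z + 2 = 2 + Z)
O = 6 (O = (-1 + 3)*3 + 0 = 2*3 + 0 = 6 + 0 = 6)
u = 17 (u = -2 + (6 + (2 - 3)*(-13)) = -2 + (6 - 1*(-13)) = -2 + (6 + 13) = -2 + 19 = 17)
-771*52 + u = -771*52 + 17 = -40092 + 17 = -40075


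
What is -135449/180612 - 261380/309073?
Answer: -89071993337/55822292676 ≈ -1.5956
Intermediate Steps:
-135449/180612 - 261380/309073 = -89071993337/55822292676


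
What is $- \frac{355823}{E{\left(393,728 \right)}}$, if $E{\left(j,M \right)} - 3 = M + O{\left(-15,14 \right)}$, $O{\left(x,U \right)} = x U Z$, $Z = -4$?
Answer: $- \frac{355823}{1571} \approx -226.49$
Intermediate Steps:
$O{\left(x,U \right)} = - 4 U x$ ($O{\left(x,U \right)} = x U \left(-4\right) = U x \left(-4\right) = - 4 U x$)
$E{\left(j,M \right)} = 843 + M$ ($E{\left(j,M \right)} = 3 + \left(M - 56 \left(-15\right)\right) = 3 + \left(M + 840\right) = 3 + \left(840 + M\right) = 843 + M$)
$- \frac{355823}{E{\left(393,728 \right)}} = - \frac{355823}{843 + 728} = - \frac{355823}{1571}$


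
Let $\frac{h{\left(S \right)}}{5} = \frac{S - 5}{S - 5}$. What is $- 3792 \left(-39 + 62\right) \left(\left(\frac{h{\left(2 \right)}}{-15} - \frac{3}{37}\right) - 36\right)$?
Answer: $\frac{117509024}{37} \approx 3.1759 \cdot 10^{6}$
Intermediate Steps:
$h{\left(S \right)} = 5$ ($h{\left(S \right)} = 5 \frac{S - 5}{S - 5} = 5 \frac{-5 + S}{-5 + S} = 5 \cdot 1 = 5$)
$- 3792 \left(-39 + 62\right) \left(\left(\frac{h{\left(2 \right)}}{-15} - \frac{3}{37}\right) - 36\right) = - 3792 \left(-39 + 62\right) \left(\left(\frac{5}{-15} - \frac{3}{37}\right) - 36\right) = - 3792 \cdot 23 \left(\left(5 \left(- \frac{1}{15}\right) - \frac{3}{37}\right) - 36\right) = - 3792 \cdot 23 \left(\left(- \frac{1}{3} - \frac{3}{37}\right) - 36\right) = - 3792 \cdot 23 \left(- \frac{46}{111} - 36\right) = - 3792 \cdot 23 \left(- \frac{4042}{111}\right) = \left(-3792\right) \left(- \frac{92966}{111}\right) = \frac{117509024}{37}$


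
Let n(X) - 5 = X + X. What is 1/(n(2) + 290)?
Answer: 1/299 ≈ 0.0033445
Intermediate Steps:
n(X) = 5 + 2*X (n(X) = 5 + (X + X) = 5 + 2*X)
1/(n(2) + 290) = 1/((5 + 2*2) + 290) = 1/((5 + 4) + 290) = 1/(9 + 290) = 1/299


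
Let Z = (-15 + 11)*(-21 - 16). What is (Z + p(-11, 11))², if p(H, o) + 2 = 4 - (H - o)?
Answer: 29584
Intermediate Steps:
Z = 148 (Z = -4*(-37) = 148)
p(H, o) = 2 + o - H (p(H, o) = -2 + (4 - (H - o)) = -2 + (4 + (o - H)) = -2 + (4 + o - H) = 2 + o - H)
(Z + p(-11, 11))² = (148 + (2 + 11 - 1*(-11)))² = (148 + (2 + 11 + 11))² = (148 + 24)² = 172² = 29584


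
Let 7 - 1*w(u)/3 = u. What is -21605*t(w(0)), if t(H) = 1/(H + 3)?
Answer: -21605/24 ≈ -900.21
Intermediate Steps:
w(u) = 21 - 3*u
t(H) = 1/(3 + H)
-21605*t(w(0)) = -21605/(3 + (21 - 3*0)) = -21605/(3 + (21 + 0)) = -21605/(3 + 21) = -21605/24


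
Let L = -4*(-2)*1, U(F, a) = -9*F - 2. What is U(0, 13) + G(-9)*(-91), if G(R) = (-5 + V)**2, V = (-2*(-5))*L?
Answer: -511877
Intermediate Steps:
U(F, a) = -2 - 9*F
L = 8 (L = 8*1 = 8)
V = 80 (V = -2*(-5)*8 = 10*8 = 80)
G(R) = 5625 (G(R) = (-5 + 80)**2 = 75**2 = 5625)
U(0, 13) + G(-9)*(-91) = (-2 - 9*0) + 5625*(-91) = (-2 + 0) - 511875 = -2 - 511875 = -511877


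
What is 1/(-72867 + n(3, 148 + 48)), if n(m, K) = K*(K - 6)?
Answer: -1/35627 ≈ -2.8069e-5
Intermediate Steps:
n(m, K) = K*(-6 + K)
1/(-72867 + n(3, 148 + 48)) = 1/(-72867 + (148 + 48)*(-6 + (148 + 48))) = 1/(-72867 + 196*(-6 + 196)) = 1/(-72867 + 196*190) = 1/(-72867 + 37240) = 1/(-35627) = -1/35627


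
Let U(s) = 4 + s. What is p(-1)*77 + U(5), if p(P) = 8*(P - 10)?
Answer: -6767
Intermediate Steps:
p(P) = -80 + 8*P (p(P) = 8*(-10 + P) = -80 + 8*P)
p(-1)*77 + U(5) = (-80 + 8*(-1))*77 + (4 + 5) = (-80 - 8)*77 + 9 = -88*77 + 9 = -6776 + 9 = -6767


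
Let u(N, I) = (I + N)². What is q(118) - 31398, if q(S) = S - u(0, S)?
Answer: -45204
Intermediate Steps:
q(S) = S - S² (q(S) = S - (S + 0)² = S - S²)
q(118) - 31398 = 118*(1 - 1*118) - 31398 = 118*(1 - 118) - 31398 = 118*(-117) - 31398 = -13806 - 31398 = -45204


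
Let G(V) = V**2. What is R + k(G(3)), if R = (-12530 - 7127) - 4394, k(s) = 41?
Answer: -24010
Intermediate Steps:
R = -24051 (R = -19657 - 4394 = -24051)
R + k(G(3)) = -24051 + 41 = -24010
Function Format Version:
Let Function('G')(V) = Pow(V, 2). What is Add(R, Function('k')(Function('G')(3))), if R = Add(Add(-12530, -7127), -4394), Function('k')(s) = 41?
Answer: -24010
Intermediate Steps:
R = -24051 (R = Add(-19657, -4394) = -24051)
Add(R, Function('k')(Function('G')(3))) = Add(-24051, 41) = -24010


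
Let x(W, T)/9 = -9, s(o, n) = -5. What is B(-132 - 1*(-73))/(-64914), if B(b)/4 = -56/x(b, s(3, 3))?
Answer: -112/2629017 ≈ -4.2601e-5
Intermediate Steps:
x(W, T) = -81 (x(W, T) = 9*(-9) = -81)
B(b) = 224/81 (B(b) = 4*(-56/(-81)) = 4*(-56*(-1/81)) = 4*(56/81) = 224/81)
B(-132 - 1*(-73))/(-64914) = (224/81)/(-64914) = (224/81)*(-1/64914) = -112/2629017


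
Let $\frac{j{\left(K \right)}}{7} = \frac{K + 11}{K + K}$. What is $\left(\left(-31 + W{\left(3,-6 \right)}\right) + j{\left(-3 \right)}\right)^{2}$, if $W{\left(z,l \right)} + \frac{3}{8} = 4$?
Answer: $\frac{776161}{576} \approx 1347.5$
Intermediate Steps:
$W{\left(z,l \right)} = \frac{29}{8}$ ($W{\left(z,l \right)} = - \frac{3}{8} + 4 = \frac{29}{8}$)
$j{\left(K \right)} = \frac{7 \left(11 + K\right)}{2 K}$ ($j{\left(K \right)} = 7 \frac{K + 11}{K + K} = 7 \frac{11 + K}{2 K} = \frac{7 \left(11 + K\right)}{2 K}$)
$\left(\left(-31 + W{\left(3,-6 \right)}\right) + j{\left(-3 \right)}\right)^{2} = \left(\left(-31 + \frac{29}{8}\right) + \frac{7 \left(11 - 3\right)}{2 \left(-3\right)}\right)^{2} = \left(- \frac{219}{8} + \frac{7}{2} \left(- \frac{1}{3}\right) 8\right)^{2} = \left(- \frac{219}{8} - \frac{28}{3}\right)^{2} = \left(- \frac{881}{24}\right)^{2} = \frac{776161}{576}$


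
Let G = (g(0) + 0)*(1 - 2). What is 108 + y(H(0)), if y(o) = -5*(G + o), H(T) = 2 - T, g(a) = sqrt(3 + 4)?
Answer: 98 + 5*sqrt(7) ≈ 111.23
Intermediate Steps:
g(a) = sqrt(7)
G = -sqrt(7) (G = (sqrt(7) + 0)*(1 - 2) = sqrt(7)*(-1) = -sqrt(7) ≈ -2.6458)
y(o) = -5*o + 5*sqrt(7) (y(o) = -5*(-sqrt(7) + o) = -5*(o - sqrt(7)) = -5*o + 5*sqrt(7))
108 + y(H(0)) = 108 + (-5*(2 - 1*0) + 5*sqrt(7)) = 108 + (-5*(2 + 0) + 5*sqrt(7)) = 108 + (-5*2 + 5*sqrt(7)) = 108 + (-10 + 5*sqrt(7)) = 98 + 5*sqrt(7)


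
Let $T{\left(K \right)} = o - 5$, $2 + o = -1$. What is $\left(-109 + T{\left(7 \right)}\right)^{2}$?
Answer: $13689$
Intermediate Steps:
$o = -3$ ($o = -2 - 1 = -3$)
$T{\left(K \right)} = -8$ ($T{\left(K \right)} = -3 - 5 = -8$)
$\left(-109 + T{\left(7 \right)}\right)^{2} = \left(-109 - 8\right)^{2} = \left(-117\right)^{2} = 13689$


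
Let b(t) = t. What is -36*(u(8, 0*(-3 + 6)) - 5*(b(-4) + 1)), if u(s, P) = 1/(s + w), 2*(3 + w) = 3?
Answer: -7092/13 ≈ -545.54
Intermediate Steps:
w = -3/2 (w = -3 + (1/2)*3 = -3 + 3/2 = -3/2 ≈ -1.5000)
u(s, P) = 1/(-3/2 + s) (u(s, P) = 1/(s - 3/2) = 1/(-3/2 + s))
-36*(u(8, 0*(-3 + 6)) - 5*(b(-4) + 1)) = -36*(2/(-3 + 2*8) - 5*(-4 + 1)) = -36*(2/(-3 + 16) - 5*(-3)) = -36*(2/13 + 15) = -36*197/13 = -7092/13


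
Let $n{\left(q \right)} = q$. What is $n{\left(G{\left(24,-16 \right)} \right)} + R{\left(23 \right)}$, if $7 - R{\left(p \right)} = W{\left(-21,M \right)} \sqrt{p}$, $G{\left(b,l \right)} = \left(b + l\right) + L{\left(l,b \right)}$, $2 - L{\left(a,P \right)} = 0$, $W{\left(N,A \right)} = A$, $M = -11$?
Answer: $17 + 11 \sqrt{23} \approx 69.754$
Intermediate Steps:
$L{\left(a,P \right)} = 2$ ($L{\left(a,P \right)} = 2 - 0 = 2 + 0 = 2$)
$G{\left(b,l \right)} = 2 + b + l$ ($G{\left(b,l \right)} = \left(b + l\right) + 2 = 2 + b + l$)
$R{\left(p \right)} = 7 + 11 \sqrt{p}$ ($R{\left(p \right)} = 7 - - 11 \sqrt{p} = 7 + 11 \sqrt{p}$)
$n{\left(G{\left(24,-16 \right)} \right)} + R{\left(23 \right)} = \left(2 + 24 - 16\right) + \left(7 + 11 \sqrt{23}\right) = 10 + \left(7 + 11 \sqrt{23}\right) = 17 + 11 \sqrt{23}$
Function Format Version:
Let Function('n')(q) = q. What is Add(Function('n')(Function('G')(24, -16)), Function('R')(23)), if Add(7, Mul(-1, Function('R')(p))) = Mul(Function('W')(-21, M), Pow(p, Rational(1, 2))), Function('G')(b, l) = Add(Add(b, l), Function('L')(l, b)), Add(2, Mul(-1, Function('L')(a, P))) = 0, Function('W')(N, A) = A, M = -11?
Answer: Add(17, Mul(11, Pow(23, Rational(1, 2)))) ≈ 69.754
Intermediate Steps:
Function('L')(a, P) = 2 (Function('L')(a, P) = Add(2, Mul(-1, 0)) = Add(2, 0) = 2)
Function('G')(b, l) = Add(2, b, l) (Function('G')(b, l) = Add(Add(b, l), 2) = Add(2, b, l))
Function('R')(p) = Add(7, Mul(11, Pow(p, Rational(1, 2)))) (Function('R')(p) = Add(7, Mul(-1, Mul(-11, Pow(p, Rational(1, 2))))) = Add(7, Mul(11, Pow(p, Rational(1, 2)))))
Add(Function('n')(Function('G')(24, -16)), Function('R')(23)) = Add(Add(2, 24, -16), Add(7, Mul(11, Pow(23, Rational(1, 2))))) = Add(10, Add(7, Mul(11, Pow(23, Rational(1, 2))))) = Add(17, Mul(11, Pow(23, Rational(1, 2))))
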